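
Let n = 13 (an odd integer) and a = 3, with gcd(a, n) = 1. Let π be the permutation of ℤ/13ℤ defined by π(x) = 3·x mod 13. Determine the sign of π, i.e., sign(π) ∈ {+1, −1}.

Start at x=9: 9 → 1 → 3 → 9 (one orbit).
Cycle lengths of π_3 on ℤ/13ℤ: [3, 3, 3, 3, 1]; 5 cycles in total.
With 5 cycles on 13 points, sign = (−1)^{13−5} = +1.

+1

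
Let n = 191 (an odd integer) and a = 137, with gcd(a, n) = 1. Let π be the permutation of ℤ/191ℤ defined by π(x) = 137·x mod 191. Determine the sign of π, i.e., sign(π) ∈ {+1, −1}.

Trace 33: π^k(33) = [33, 128, 155, 34, 74, 15, 145] for k=0..6.
The orbit structure of x ↦ 137x mod 191: 2 orbits of sizes [190, 1].
n − c = 191 − 2 = 189; sign = (−1)^189 = -1.

-1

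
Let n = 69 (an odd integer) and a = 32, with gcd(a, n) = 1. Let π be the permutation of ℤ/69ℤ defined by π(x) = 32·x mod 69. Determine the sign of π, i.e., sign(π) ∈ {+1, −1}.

Orbit of 31 under x↦32x: [31, 26, 4, 59, 25, 41, 1]… (length divides ord_69(32)).
Cycle lengths of π_32 on ℤ/69ℤ: [22, 22, 11, 11, 2, 1]; 6 cycles in total.
n − c = 69 − 6 = 63; sign = (−1)^63 = -1.

-1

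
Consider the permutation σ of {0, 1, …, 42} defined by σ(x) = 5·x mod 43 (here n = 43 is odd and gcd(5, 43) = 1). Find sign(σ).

-1

Trace 15: π^k(15) = [15, 32, 31, 26, 1, 5, 25] for k=0..6.
Cycle lengths of π_5 on ℤ/43ℤ: [42, 1]; 2 cycles in total.
sign(π) = (−1)^{n − #cycles} = (−1)^{43−2} = (−1)^41 = -1.
Zolotarev: (5|43) = -1, matching the cycle-count sign.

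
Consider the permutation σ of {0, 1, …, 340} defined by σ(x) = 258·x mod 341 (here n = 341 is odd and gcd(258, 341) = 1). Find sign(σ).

Trace 67: π^k(67) = [67, 236, 190, 257, 152, 1, 258] for k=0..6.
π_258 has 25 disjoint cycles with lengths [15, 15, 15, 15, 15, 15, 15, 15, 15, 15, 15, 15, 15, 15, 15, 15, 15, 15, 15, 15, 15, 15, 5, 5, 1] on {0,…,340}.
With 25 cycles on 341 points, sign = (−1)^{341−25} = +1.
The Jacobi symbol (258|341) = +1 (Zolotarev) agrees.

+1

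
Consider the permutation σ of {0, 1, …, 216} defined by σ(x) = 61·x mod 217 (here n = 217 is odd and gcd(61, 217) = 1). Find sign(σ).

+1

Orbit of 216 under x↦61x: [216, 156, 185, 1, 61, 32]… (length divides ord_217(61)).
Cycle lengths of π_61 on ℤ/217ℤ: [6, 6, 6, 6, 6, 6, 6, 6, 6, 6, 6, 6, 6, 6, 6, 6, 6, 6, 6, 6, 6, 6, 6, 6, 6, 6, 6, 6, 6, 6, 6, 2, 2, 2, 2, 2, 2, 2, 2, 2, 2, 2, 2, 2, 2, 2, 1]; 47 cycles in total.
Σ(ℓ_i−1) = 217−47 = 170; sign = (−1)^170 = +1.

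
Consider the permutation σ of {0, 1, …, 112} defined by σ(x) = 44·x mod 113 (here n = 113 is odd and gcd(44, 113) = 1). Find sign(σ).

Start at x=69: 69 → 98 → 18 → 1 → 44 → 15 → 95 → … (one orbit).
π_44 has 15 disjoint cycles with lengths [8, 8, 8, 8, 8, 8, 8, 8, 8, 8, 8, 8, 8, 8, 1] on {0,…,112}.
With 15 cycles on 113 points, sign = (−1)^{113−15} = +1.
Zolotarev: (44|113) = +1, matching the cycle-count sign.

+1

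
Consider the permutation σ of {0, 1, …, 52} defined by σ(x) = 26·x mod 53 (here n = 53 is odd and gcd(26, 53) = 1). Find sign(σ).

-1

Trace 41: π^k(41) = [41, 6, 50, 28, 39, 7, 23] for k=0..6.
Cycle lengths of π_26 on ℤ/53ℤ: [52, 1]; 2 cycles in total.
2 cycles on 53: each ℓ→(−1)^(ℓ−1), product (−1)^51 = -1.
Zolotarev: (26|53) = -1, matching the cycle-count sign.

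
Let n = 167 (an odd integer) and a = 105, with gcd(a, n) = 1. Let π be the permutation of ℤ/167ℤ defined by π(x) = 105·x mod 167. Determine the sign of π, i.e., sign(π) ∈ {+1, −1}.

Start at x=93: 93 → 79 → 112 → 70 → 2 → 43 → 6 → … (one orbit).
Cycle lengths of π_105 on ℤ/167ℤ: [166, 1]; 2 cycles in total.
n − c = 167 − 2 = 165; sign = (−1)^165 = -1.

-1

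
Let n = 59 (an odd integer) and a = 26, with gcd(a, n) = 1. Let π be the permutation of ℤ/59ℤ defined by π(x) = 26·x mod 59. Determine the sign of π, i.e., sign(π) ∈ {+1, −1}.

Trace 19: π^k(19) = [19, 22, 41, 4, 45, 49, 35] for k=0..6.
Cycle type of π: 29×2 + 1; total 3 cycles.
sign(π) = (−1)^{n − #cycles} = (−1)^{59−3} = (−1)^56 = +1.
The Jacobi symbol (26|59) = +1 (Zolotarev) agrees.

+1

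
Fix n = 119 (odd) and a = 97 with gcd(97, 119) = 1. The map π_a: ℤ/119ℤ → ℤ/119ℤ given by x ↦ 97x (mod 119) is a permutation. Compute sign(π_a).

Trace 97: π^k(97) = [97, 8, 62, 64, 20, 36, 41] for k=0..6.
Cycle lengths of π_97 on ℤ/119ℤ: [16, 16, 16, 16, 16, 16, 16, 2, 2, 2, 1]; 11 cycles in total.
With 11 cycles on 119 points, sign = (−1)^{119−11} = +1.

+1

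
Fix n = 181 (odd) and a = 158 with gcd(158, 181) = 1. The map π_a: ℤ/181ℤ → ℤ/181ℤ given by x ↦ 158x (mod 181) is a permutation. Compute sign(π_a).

Orbit of 121 under x↦158x: [121, 113, 116, 47, 5, 66, 111]… (length divides ord_181(158)).
Cycle type of π: 180 + 1; total 2 cycles.
n − c = 181 − 2 = 179; sign = (−1)^179 = -1.
Zolotarev: (158|181) = -1, matching the cycle-count sign.

-1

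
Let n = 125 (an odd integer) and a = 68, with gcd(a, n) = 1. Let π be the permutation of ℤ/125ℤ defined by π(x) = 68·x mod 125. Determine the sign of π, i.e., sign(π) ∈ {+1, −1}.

-1

Start at x=68: 68 → 124 → 57 → 1 → 68 (one orbit).
Cycle type of π: 4×31 + 1; total 32 cycles.
125 − 32 = 93 transpositions; sign(π) = (−1)^93 = -1.
Check: (68/125) = -1 by Zolotarev.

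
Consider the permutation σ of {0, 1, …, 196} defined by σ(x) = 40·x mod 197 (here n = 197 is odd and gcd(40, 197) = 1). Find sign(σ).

Orbit of 142 under x↦40x: [142, 164, 59, 193, 37, 101, 100]… (length divides ord_197(40)).
Cycle type of π: 49×4 + 1; total 5 cycles.
sign(π) = (−1)^{n − #cycles} = (−1)^{197−5} = (−1)^192 = +1.
Check: (40/197) = +1 by Zolotarev.

+1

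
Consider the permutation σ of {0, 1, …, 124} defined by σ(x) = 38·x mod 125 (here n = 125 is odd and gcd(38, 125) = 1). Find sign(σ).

Orbit of 13 under x↦38x: [13, 119, 22, 86, 18, 59, 117]… (length divides ord_125(38)).
The orbit structure of x ↦ 38x mod 125: 4 orbits of sizes [100, 20, 4, 1].
With 4 cycles on 125 points, sign = (−1)^{125−4} = -1.
Check: (38/125) = -1 by Zolotarev.

-1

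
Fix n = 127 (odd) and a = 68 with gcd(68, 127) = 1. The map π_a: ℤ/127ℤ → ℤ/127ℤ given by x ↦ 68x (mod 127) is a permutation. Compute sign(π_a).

Orbit of 1 under x↦68x: [1, 68, 52, 107, 37, 103, 19]… (length divides ord_127(68)).
The orbit structure of x ↦ 68x mod 127: 15 orbits of sizes [9, 9, 9, 9, 9, 9, 9, 9, 9, 9, 9, 9, 9, 9, 1].
127 − 15 = 112 transpositions; sign(π) = (−1)^112 = +1.

+1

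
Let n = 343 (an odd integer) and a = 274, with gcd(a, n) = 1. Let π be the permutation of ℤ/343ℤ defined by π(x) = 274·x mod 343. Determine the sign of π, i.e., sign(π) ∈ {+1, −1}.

+1

Orbit of 281 under x↦274x: [281, 162, 141, 218, 50, 323, 8]… (length divides ord_343(274)).
The orbit structure of x ↦ 274x mod 343: 19 orbits of sizes [49, 49, 49, 49, 49, 49, 7, 7, 7, 7, 7, 7, 1, 1, 1, 1, 1, 1, 1].
19 cycles on 343: each ℓ→(−1)^(ℓ−1), product (−1)^324 = +1.
Zolotarev: (274|343) = +1, matching the cycle-count sign.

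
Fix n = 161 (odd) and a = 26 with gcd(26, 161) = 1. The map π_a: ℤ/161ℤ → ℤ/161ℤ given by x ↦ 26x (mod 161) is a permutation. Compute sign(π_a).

Orbit of 146 under x↦26x: [146, 93, 3, 78, 96, 81, 13]… (length divides ord_161(26)).
6 cycles of lengths [66, 66, 11, 11, 6, 1].
n − c = 161 − 6 = 155; sign = (−1)^155 = -1.

-1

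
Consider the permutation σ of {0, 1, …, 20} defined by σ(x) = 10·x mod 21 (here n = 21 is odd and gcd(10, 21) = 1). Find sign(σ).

-1

Trace 4: π^k(4) = [4, 19, 1, 10, 16, 13] for k=0..5.
π_10 has 6 disjoint cycles with lengths [6, 6, 6, 1, 1, 1] on {0,…,20}.
sign(π) = (−1)^{n − #cycles} = (−1)^{21−6} = (−1)^15 = -1.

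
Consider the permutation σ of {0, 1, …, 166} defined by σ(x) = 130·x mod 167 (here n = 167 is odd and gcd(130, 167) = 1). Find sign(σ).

Start at x=81: 81 → 9 → 1 → 130 → 33 → 115 → 87 → … (one orbit).
π_130 has 3 disjoint cycles with lengths [83, 83, 1] on {0,…,166}.
sign(π) = (−1)^{n − #cycles} = (−1)^{167−3} = (−1)^164 = +1.
Via Zolotarev, sign(π_{130}) = (130|167) = +1.

+1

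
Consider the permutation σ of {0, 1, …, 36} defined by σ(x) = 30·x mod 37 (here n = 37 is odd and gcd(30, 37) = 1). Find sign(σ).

Orbit of 27 under x↦30x: [27, 33, 28, 26, 3, 16, 36]… (length divides ord_37(30)).
3 cycles of lengths [18, 18, 1].
n − c = 37 − 3 = 34; sign = (−1)^34 = +1.

+1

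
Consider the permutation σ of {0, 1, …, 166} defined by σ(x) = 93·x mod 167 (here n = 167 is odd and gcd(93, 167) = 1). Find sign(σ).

Trace 130: π^k(130) = [130, 66, 126, 28, 99, 22, 42] for k=0..6.
3 cycles of lengths [83, 83, 1].
3 cycles on 167: each ℓ→(−1)^(ℓ−1), product (−1)^164 = +1.
Check: (93/167) = +1 by Zolotarev.

+1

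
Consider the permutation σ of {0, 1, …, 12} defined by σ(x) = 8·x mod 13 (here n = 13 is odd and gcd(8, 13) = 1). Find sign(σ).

Start at x=8: 8 → 12 → 5 → 1 → 8 (one orbit).
π_8 has 4 disjoint cycles with lengths [4, 4, 4, 1] on {0,…,12}.
With 4 cycles on 13 points, sign = (−1)^{13−4} = -1.

-1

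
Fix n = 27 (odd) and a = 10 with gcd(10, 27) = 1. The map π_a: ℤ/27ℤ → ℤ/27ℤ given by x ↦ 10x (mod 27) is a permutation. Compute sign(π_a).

Start at x=10: 10 → 19 → 1 → 10 (one orbit).
The orbit structure of x ↦ 10x mod 27: 15 orbits of sizes [3, 3, 3, 3, 3, 3, 1, 1, 1, 1, 1, 1, 1, 1, 1].
sign(π) = (−1)^{n − #cycles} = (−1)^{27−15} = (−1)^12 = +1.

+1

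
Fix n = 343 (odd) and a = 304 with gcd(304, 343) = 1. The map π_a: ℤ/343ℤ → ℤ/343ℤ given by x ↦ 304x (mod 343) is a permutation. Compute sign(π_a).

Trace 180: π^k(180) = [180, 183, 66, 170, 230, 291, 313] for k=0..6.
4 cycles of lengths [294, 42, 6, 1].
343 − 4 = 339 transpositions; sign(π) = (−1)^339 = -1.

-1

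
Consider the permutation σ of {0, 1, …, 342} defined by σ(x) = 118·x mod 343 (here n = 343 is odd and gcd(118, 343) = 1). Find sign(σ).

-1

Start at x=218: 218 → 342 → 225 → 139 → 281 → 230 → 43 → … (one orbit).
Cycle type of π: 98×3 + 14×3 + 2×3 + 1; total 10 cycles.
10 cycles on 343: each ℓ→(−1)^(ℓ−1), product (−1)^333 = -1.
The Jacobi symbol (118|343) = -1 (Zolotarev) agrees.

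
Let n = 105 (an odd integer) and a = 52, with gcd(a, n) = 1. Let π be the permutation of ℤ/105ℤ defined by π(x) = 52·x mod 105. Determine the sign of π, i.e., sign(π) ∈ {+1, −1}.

Orbit of 82 under x↦52x: [82, 64, 73, 16, 97, 4, 103]… (length divides ord_105(52)).
π_52 has 15 disjoint cycles with lengths [12, 12, 12, 12, 12, 12, 6, 6, 6, 4, 4, 4, 1, 1, 1] on {0,…,104}.
With 15 cycles on 105 points, sign = (−1)^{105−15} = +1.
(52|105)_J = +1 (Zolotarev's lemma cross-check).

+1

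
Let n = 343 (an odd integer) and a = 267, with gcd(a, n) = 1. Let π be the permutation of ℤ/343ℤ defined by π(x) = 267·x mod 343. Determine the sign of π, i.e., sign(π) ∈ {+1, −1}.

+1

Trace 169: π^k(169) = [169, 190, 309, 183, 155, 225, 50] for k=0..6.
19 cycles of lengths [49, 49, 49, 49, 49, 49, 7, 7, 7, 7, 7, 7, 1, 1, 1, 1, 1, 1, 1].
With 19 cycles on 343 points, sign = (−1)^{343−19} = +1.
Check: (267/343) = +1 by Zolotarev.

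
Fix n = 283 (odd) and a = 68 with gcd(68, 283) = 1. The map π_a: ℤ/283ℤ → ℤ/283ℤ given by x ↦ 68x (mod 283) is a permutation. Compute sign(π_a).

-1

Trace 34: π^k(34) = [34, 48, 151, 80, 63, 39, 105] for k=0..6.
The orbit structure of x ↦ 68x mod 283: 2 orbits of sizes [282, 1].
With 2 cycles on 283 points, sign = (−1)^{283−2} = -1.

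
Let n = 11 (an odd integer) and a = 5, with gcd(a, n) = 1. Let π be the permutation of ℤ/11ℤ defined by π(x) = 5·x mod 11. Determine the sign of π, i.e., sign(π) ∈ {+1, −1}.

+1

Start at x=1: 1 → 5 → 3 → 4 → 9 → 1 (one orbit).
Decompose π into cycles: lengths [5, 5, 1] (3 cycles, including the fixed point 0).
11 − 3 = 8 transpositions; sign(π) = (−1)^8 = +1.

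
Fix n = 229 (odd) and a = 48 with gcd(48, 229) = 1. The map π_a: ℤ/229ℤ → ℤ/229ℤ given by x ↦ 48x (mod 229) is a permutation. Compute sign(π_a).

Trace 61: π^k(61) = [61, 180, 167, 1, 48, 14, 214] for k=0..6.
Cycle type of π: 57×4 + 1; total 5 cycles.
With 5 cycles on 229 points, sign = (−1)^{229−5} = +1.
Check: (48/229) = +1 by Zolotarev.

+1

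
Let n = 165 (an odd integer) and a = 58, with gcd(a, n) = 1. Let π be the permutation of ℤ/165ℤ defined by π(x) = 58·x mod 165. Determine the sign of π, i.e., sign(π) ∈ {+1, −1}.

-1

Orbit of 64 under x↦58x: [64, 82, 136, 133, 124, 97, 16]… (length divides ord_165(58)).
Cycle type of π: 20×6 + 5×6 + 4×3 + 1×3; total 18 cycles.
Σ(ℓ_i−1) = 165−18 = 147; sign = (−1)^147 = -1.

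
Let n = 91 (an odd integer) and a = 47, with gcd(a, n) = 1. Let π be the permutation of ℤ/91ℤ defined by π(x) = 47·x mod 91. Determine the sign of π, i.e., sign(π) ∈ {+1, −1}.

+1

Orbit of 5 under x↦47x: [5, 53, 34, 51, 31, 1, 47]… (length divides ord_91(47)).
Cycle lengths of π_47 on ℤ/91ℤ: [12, 12, 12, 12, 12, 12, 6, 4, 4, 4, 1]; 11 cycles in total.
91 − 11 = 80 transpositions; sign(π) = (−1)^80 = +1.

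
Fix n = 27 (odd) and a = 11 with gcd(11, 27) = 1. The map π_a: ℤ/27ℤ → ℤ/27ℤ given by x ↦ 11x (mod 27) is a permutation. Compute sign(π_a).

-1

Trace 10: π^k(10) = [10, 2, 22, 26, 16, 14, 19] for k=0..6.
Cycle lengths of π_11 on ℤ/27ℤ: [18, 6, 2, 1]; 4 cycles in total.
4 cycles on 27: each ℓ→(−1)^(ℓ−1), product (−1)^23 = -1.
The Jacobi symbol (11|27) = -1 (Zolotarev) agrees.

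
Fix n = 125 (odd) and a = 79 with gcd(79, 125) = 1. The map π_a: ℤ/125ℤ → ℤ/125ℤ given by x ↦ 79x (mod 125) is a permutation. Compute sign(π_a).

Orbit of 69 under x↦79x: [69, 76, 4, 66, 89, 31, 74]… (length divides ord_125(79)).
The orbit structure of x ↦ 79x mod 125: 7 orbits of sizes [50, 50, 10, 10, 2, 2, 1].
With 7 cycles on 125 points, sign = (−1)^{125−7} = +1.

+1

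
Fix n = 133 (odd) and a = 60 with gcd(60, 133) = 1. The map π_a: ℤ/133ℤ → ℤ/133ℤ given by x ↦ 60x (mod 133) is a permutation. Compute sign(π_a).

Trace 106: π^k(106) = [106, 109, 23, 50, 74, 51, 1] for k=0..6.
π_60 has 10 disjoint cycles with lengths [18, 18, 18, 18, 18, 18, 18, 3, 3, 1] on {0,…,132}.
10 cycles on 133: each ℓ→(−1)^(ℓ−1), product (−1)^123 = -1.
(60|133)_J = -1 (Zolotarev's lemma cross-check).

-1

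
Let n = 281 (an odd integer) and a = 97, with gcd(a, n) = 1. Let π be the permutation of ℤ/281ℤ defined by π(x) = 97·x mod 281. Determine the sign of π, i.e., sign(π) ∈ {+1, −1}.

-1

Orbit of 280 under x↦97x: [280, 184, 145, 15, 50, 73, 56]… (length divides ord_281(97)).
Cycle lengths of π_97 on ℤ/281ℤ: [280, 1]; 2 cycles in total.
2 cycles on 281: each ℓ→(−1)^(ℓ−1), product (−1)^279 = -1.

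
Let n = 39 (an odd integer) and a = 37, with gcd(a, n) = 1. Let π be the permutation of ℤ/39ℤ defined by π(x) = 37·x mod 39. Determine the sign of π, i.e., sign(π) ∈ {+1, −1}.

Orbit of 7 under x↦37x: [7, 25, 28, 22, 34, 10, 19]… (length divides ord_39(37)).
Decompose π into cycles: lengths [12, 12, 12, 1, 1, 1] (6 cycles, including the fixed point 0).
6 cycles on 39: each ℓ→(−1)^(ℓ−1), product (−1)^33 = -1.
Via Zolotarev, sign(π_{37}) = (37|39) = -1.

-1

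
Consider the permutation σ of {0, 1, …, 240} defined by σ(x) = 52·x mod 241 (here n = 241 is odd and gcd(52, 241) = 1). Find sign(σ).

-1

Orbit of 78 under x↦52x: [78, 200, 37, 237, 33, 29, 62]… (length divides ord_241(52)).
Decompose π into cycles: lengths [240, 1] (2 cycles, including the fixed point 0).
sign(π) = (−1)^{n − #cycles} = (−1)^{241−2} = (−1)^239 = -1.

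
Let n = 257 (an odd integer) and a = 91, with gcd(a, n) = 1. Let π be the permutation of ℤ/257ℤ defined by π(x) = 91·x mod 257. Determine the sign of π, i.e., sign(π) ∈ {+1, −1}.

Trace 52: π^k(52) = [52, 106, 137, 131, 99, 14, 246] for k=0..6.
The orbit structure of x ↦ 91x mod 257: 2 orbits of sizes [256, 1].
With 2 cycles on 257 points, sign = (−1)^{257−2} = -1.
Via Zolotarev, sign(π_{91}) = (91|257) = -1.

-1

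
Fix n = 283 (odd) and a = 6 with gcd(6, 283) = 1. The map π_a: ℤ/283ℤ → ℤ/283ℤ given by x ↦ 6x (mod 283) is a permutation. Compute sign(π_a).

+1

Trace 97: π^k(97) = [97, 16, 96, 10, 60, 77, 179] for k=0..6.
3 cycles of lengths [141, 141, 1].
n − c = 283 − 3 = 280; sign = (−1)^280 = +1.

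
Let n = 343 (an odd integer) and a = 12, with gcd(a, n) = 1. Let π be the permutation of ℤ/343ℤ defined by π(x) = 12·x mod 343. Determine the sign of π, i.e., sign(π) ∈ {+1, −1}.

Trace 181: π^k(181) = [181, 114, 339, 295, 110, 291, 62] for k=0..6.
The orbit structure of x ↦ 12x mod 343: 4 orbits of sizes [294, 42, 6, 1].
sign(π) = (−1)^{n − #cycles} = (−1)^{343−4} = (−1)^339 = -1.
Zolotarev: (12|343) = -1, matching the cycle-count sign.

-1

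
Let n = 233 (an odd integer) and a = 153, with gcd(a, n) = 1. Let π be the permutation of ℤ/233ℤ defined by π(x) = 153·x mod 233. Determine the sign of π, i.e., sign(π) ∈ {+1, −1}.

Orbit of 108 under x↦153x: [108, 214, 122, 26, 17, 38, 222]… (length divides ord_233(153)).
π_153 has 2 disjoint cycles with lengths [232, 1] on {0,…,232}.
233 − 2 = 231 transpositions; sign(π) = (−1)^231 = -1.
Zolotarev: (153|233) = -1, matching the cycle-count sign.

-1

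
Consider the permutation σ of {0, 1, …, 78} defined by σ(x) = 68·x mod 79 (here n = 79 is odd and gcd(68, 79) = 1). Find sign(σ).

Orbit of 51 under x↦68x: [51, 71, 9, 59, 62, 29, 76]… (length divides ord_79(68)).
2 cycles of lengths [78, 1].
n − c = 79 − 2 = 77; sign = (−1)^77 = -1.

-1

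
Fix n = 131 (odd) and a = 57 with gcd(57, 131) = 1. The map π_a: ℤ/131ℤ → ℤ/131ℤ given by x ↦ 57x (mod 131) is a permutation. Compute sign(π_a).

-1

Trace 124: π^k(124) = [124, 125, 51, 25, 115, 5, 23] for k=0..6.
Decompose π into cycles: lengths [130, 1] (2 cycles, including the fixed point 0).
n − c = 131 − 2 = 129; sign = (−1)^129 = -1.
Via Zolotarev, sign(π_{57}) = (57|131) = -1.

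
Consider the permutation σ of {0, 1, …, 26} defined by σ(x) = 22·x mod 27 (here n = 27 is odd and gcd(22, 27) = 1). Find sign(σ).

Trace 10: π^k(10) = [10, 4, 7, 19, 13, 16, 1] for k=0..6.
Decompose π into cycles: lengths [9, 9, 3, 3, 1, 1, 1] (7 cycles, including the fixed point 0).
Σ(ℓ_i−1) = 27−7 = 20; sign = (−1)^20 = +1.
Via Zolotarev, sign(π_{22}) = (22|27) = +1.

+1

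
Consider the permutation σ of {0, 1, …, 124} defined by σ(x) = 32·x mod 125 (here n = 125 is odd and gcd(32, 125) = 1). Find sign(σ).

-1

Trace 32: π^k(32) = [32, 24, 18, 76, 57, 74, 118] for k=0..6.
The orbit structure of x ↦ 32x mod 125: 12 orbits of sizes [20, 20, 20, 20, 20, 4, 4, 4, 4, 4, 4, 1].
125 − 12 = 113 transpositions; sign(π) = (−1)^113 = -1.
(32|125)_J = -1 (Zolotarev's lemma cross-check).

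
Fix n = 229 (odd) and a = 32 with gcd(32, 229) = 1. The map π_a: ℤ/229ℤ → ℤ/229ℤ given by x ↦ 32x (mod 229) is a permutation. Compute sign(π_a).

Start at x=84: 84 → 169 → 141 → 161 → 114 → 213 → 175 → … (one orbit).
Cycle type of π: 76×3 + 1; total 4 cycles.
sign(π) = (−1)^{n − #cycles} = (−1)^{229−4} = (−1)^225 = -1.
Check: (32/229) = -1 by Zolotarev.

-1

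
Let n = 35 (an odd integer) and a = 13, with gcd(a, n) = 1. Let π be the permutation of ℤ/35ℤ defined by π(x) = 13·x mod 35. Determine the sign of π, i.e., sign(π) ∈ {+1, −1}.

+1

Trace 27: π^k(27) = [27, 1, 13, 29] for k=0..3.
11 cycles of lengths [4, 4, 4, 4, 4, 4, 4, 2, 2, 2, 1].
Σ(ℓ_i−1) = 35−11 = 24; sign = (−1)^24 = +1.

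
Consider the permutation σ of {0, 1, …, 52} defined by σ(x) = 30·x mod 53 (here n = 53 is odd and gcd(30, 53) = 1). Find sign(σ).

Start at x=23: 23 → 1 → 30 → 52 → 23 (one orbit).
π_30 has 14 disjoint cycles with lengths [4, 4, 4, 4, 4, 4, 4, 4, 4, 4, 4, 4, 4, 1] on {0,…,52}.
53 − 14 = 39 transpositions; sign(π) = (−1)^39 = -1.

-1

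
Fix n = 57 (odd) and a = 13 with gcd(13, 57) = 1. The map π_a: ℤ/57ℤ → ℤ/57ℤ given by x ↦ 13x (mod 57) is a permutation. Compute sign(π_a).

-1

Orbit of 28 under x↦13x: [28, 22, 1, 13, 55, 31, 4]… (length divides ord_57(13)).
Decompose π into cycles: lengths [18, 18, 18, 1, 1, 1] (6 cycles, including the fixed point 0).
6 cycles on 57: each ℓ→(−1)^(ℓ−1), product (−1)^51 = -1.
Check: (13/57) = -1 by Zolotarev.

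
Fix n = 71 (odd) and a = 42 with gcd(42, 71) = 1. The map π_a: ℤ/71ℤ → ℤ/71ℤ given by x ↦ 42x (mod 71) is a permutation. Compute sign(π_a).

Start at x=47: 47 → 57 → 51 → 12 → 7 → 10 → 65 → … (one orbit).
Decompose π into cycles: lengths [70, 1] (2 cycles, including the fixed point 0).
n − c = 71 − 2 = 69; sign = (−1)^69 = -1.

-1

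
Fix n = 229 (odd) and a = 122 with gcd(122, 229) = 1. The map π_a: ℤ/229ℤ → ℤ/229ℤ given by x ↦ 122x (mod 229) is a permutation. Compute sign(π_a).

Trace 1: π^k(1) = [1, 122, 228, 107] for k=0..3.
58 cycles of lengths [4, 4, 4, 4, 4, 4, 4, 4, 4, 4, 4, 4, 4, 4, 4, 4, 4, 4, 4, 4, 4, 4, 4, 4, 4, 4, 4, 4, 4, 4, 4, 4, 4, 4, 4, 4, 4, 4, 4, 4, 4, 4, 4, 4, 4, 4, 4, 4, 4, 4, 4, 4, 4, 4, 4, 4, 4, 1].
Σ(ℓ_i−1) = 229−58 = 171; sign = (−1)^171 = -1.

-1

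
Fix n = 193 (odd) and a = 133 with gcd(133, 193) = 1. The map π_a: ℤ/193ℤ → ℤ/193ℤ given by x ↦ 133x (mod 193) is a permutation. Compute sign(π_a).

Orbit of 87 under x↦133x: [87, 184, 154, 24, 104, 129, 173]… (length divides ord_193(133)).
4 cycles of lengths [64, 64, 64, 1].
4 cycles on 193: each ℓ→(−1)^(ℓ−1), product (−1)^189 = -1.

-1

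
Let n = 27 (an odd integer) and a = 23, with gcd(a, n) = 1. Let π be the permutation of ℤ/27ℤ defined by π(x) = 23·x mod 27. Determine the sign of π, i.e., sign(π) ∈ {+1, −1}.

-1

Start at x=25: 25 → 8 → 22 → 20 → 1 → 23 → 16 → … (one orbit).
The orbit structure of x ↦ 23x mod 27: 4 orbits of sizes [18, 6, 2, 1].
With 4 cycles on 27 points, sign = (−1)^{27−4} = -1.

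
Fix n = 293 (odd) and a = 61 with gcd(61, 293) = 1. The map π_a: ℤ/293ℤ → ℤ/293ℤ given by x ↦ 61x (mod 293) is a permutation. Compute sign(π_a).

Trace 198: π^k(198) = [198, 65, 156, 140, 43, 279, 25] for k=0..6.
Cycle lengths of π_61 on ℤ/293ℤ: [146, 146, 1]; 3 cycles in total.
3 cycles on 293: each ℓ→(−1)^(ℓ−1), product (−1)^290 = +1.

+1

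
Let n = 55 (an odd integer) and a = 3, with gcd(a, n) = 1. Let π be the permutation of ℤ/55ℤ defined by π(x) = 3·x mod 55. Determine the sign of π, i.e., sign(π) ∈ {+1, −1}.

-1

Orbit of 1 under x↦3x: [1, 3, 9, 27, 26, 23, 14]… (length divides ord_55(3)).
6 cycles of lengths [20, 20, 5, 5, 4, 1].
55 − 6 = 49 transpositions; sign(π) = (−1)^49 = -1.
The Jacobi symbol (3|55) = -1 (Zolotarev) agrees.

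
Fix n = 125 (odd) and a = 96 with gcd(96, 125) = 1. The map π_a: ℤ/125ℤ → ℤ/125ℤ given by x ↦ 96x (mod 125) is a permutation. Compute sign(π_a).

+1

Orbit of 41 under x↦96x: [41, 61, 106, 51, 21, 16, 36]… (length divides ord_125(96)).
Cycle lengths of π_96 on ℤ/125ℤ: [25, 25, 25, 25, 5, 5, 5, 5, 1, 1, 1, 1, 1]; 13 cycles in total.
125 − 13 = 112 transpositions; sign(π) = (−1)^112 = +1.
The Jacobi symbol (96|125) = +1 (Zolotarev) agrees.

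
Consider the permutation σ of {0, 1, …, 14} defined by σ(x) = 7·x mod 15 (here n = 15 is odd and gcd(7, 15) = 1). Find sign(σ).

-1

Trace 4: π^k(4) = [4, 13, 1, 7] for k=0..3.
π_7 has 6 disjoint cycles with lengths [4, 4, 4, 1, 1, 1] on {0,…,14}.
n − c = 15 − 6 = 9; sign = (−1)^9 = -1.
Zolotarev: (7|15) = -1, matching the cycle-count sign.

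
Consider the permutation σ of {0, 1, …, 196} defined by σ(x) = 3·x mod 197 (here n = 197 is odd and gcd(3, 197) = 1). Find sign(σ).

-1

Orbit of 93 under x↦3x: [93, 82, 49, 147, 47, 141, 29]… (length divides ord_197(3)).
2 cycles of lengths [196, 1].
With 2 cycles on 197 points, sign = (−1)^{197−2} = -1.
The Jacobi symbol (3|197) = -1 (Zolotarev) agrees.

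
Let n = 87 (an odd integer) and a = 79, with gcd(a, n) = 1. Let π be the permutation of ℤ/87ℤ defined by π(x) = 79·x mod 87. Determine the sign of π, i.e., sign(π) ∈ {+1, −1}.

-1

Start at x=10: 10 → 7 → 31 → 13 → 70 → 49 → 43 → … (one orbit).
Cycle type of π: 28×3 + 1×3; total 6 cycles.
n − c = 87 − 6 = 81; sign = (−1)^81 = -1.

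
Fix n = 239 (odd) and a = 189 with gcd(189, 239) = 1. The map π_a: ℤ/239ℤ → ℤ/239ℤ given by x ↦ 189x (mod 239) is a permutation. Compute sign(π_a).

Trace 63: π^k(63) = [63, 196, 238, 50, 129, 3, 89] for k=0..6.
Cycle lengths of π_189 on ℤ/239ℤ: [238, 1]; 2 cycles in total.
n − c = 239 − 2 = 237; sign = (−1)^237 = -1.
Zolotarev: (189|239) = -1, matching the cycle-count sign.

-1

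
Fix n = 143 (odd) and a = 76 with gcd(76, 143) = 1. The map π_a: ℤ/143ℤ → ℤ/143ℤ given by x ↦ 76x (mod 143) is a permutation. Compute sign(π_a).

Orbit of 32 under x↦76x: [32, 1, 76, 56, 109, 133, 98]… (length divides ord_143(76)).
Decompose π into cycles: lengths [12, 12, 12, 12, 12, 12, 12, 12, 12, 12, 12, 2, 2, 2, 2, 2, 1] (17 cycles, including the fixed point 0).
n − c = 143 − 17 = 126; sign = (−1)^126 = +1.
The Jacobi symbol (76|143) = +1 (Zolotarev) agrees.

+1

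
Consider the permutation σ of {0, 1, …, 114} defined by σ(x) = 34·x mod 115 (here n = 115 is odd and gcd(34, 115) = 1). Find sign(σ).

-1

Orbit of 84 under x↦34x: [84, 96, 44, 1, 34, 6, 89]… (length divides ord_115(34)).
Cycle type of π: 22×5 + 2×2 + 1; total 8 cycles.
115 − 8 = 107 transpositions; sign(π) = (−1)^107 = -1.
(34|115)_J = -1 (Zolotarev's lemma cross-check).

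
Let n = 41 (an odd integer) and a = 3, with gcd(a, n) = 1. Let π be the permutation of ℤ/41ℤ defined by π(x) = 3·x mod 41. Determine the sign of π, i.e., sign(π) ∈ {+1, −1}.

-1

Start at x=32: 32 → 14 → 1 → 3 → 9 → 27 → 40 → … (one orbit).
6 cycles of lengths [8, 8, 8, 8, 8, 1].
41 − 6 = 35 transpositions; sign(π) = (−1)^35 = -1.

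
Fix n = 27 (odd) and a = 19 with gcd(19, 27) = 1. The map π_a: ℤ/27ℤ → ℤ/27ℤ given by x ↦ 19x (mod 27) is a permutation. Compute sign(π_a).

+1

Start at x=10: 10 → 1 → 19 → 10 (one orbit).
Decompose π into cycles: lengths [3, 3, 3, 3, 3, 3, 1, 1, 1, 1, 1, 1, 1, 1, 1] (15 cycles, including the fixed point 0).
sign(π) = (−1)^{n − #cycles} = (−1)^{27−15} = (−1)^12 = +1.
Check: (19/27) = +1 by Zolotarev.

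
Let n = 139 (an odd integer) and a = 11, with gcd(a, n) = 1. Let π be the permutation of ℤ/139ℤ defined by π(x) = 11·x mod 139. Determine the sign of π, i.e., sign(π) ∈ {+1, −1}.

+1

Start at x=5: 5 → 55 → 49 → 122 → 91 → 28 → 30 → … (one orbit).
The orbit structure of x ↦ 11x mod 139: 3 orbits of sizes [69, 69, 1].
n − c = 139 − 3 = 136; sign = (−1)^136 = +1.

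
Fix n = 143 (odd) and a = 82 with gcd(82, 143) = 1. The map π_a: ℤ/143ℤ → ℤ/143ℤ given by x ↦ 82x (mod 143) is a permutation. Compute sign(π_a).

+1

Trace 113: π^k(113) = [113, 114, 53, 56, 16, 25, 48] for k=0..6.
Cycle type of π: 30×4 + 6×2 + 5×2 + 1; total 9 cycles.
9 cycles on 143: each ℓ→(−1)^(ℓ−1), product (−1)^134 = +1.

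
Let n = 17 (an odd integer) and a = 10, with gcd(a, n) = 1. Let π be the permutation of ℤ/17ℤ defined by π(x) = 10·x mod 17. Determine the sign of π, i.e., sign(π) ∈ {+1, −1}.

Orbit of 1 under x↦10x: [1, 10, 15, 14, 4, 6, 9]… (length divides ord_17(10)).
2 cycles of lengths [16, 1].
With 2 cycles on 17 points, sign = (−1)^{17−2} = -1.

-1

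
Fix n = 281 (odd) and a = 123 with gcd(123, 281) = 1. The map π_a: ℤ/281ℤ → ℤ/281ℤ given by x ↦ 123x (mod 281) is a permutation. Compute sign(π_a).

+1

Trace 1: π^k(1) = [1, 123, 236, 85, 58, 109, 200] for k=0..6.
Cycle type of π: 35×8 + 1; total 9 cycles.
With 9 cycles on 281 points, sign = (−1)^{281−9} = +1.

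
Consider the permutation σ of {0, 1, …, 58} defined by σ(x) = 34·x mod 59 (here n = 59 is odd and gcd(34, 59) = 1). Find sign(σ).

-1

Orbit of 10 under x↦34x: [10, 45, 55, 41, 37, 19, 56]… (length divides ord_59(34)).
2 cycles of lengths [58, 1].
59 − 2 = 57 transpositions; sign(π) = (−1)^57 = -1.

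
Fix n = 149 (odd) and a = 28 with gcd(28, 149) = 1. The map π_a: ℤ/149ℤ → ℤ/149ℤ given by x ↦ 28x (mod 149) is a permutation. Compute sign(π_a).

+1

Orbit of 39 under x↦28x: [39, 49, 31, 123, 17, 29, 67]… (length divides ord_149(28)).
π_28 has 5 disjoint cycles with lengths [37, 37, 37, 37, 1] on {0,…,148}.
Σ(ℓ_i−1) = 149−5 = 144; sign = (−1)^144 = +1.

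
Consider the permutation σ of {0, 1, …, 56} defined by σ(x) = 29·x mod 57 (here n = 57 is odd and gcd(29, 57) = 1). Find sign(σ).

+1

Trace 4: π^k(4) = [4, 2, 1, 29, 43, 50, 25] for k=0..6.
5 cycles of lengths [18, 18, 18, 2, 1].
5 cycles on 57: each ℓ→(−1)^(ℓ−1), product (−1)^52 = +1.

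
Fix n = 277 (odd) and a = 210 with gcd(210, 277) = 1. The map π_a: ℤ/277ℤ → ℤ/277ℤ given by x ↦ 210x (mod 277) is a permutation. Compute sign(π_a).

+1

Trace 16: π^k(16) = [16, 36, 81, 113, 185, 70, 19] for k=0..6.
The orbit structure of x ↦ 210x mod 277: 3 orbits of sizes [138, 138, 1].
3 cycles on 277: each ℓ→(−1)^(ℓ−1), product (−1)^274 = +1.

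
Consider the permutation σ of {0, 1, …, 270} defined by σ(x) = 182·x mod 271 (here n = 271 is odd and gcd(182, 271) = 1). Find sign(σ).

Orbit of 11 under x↦182x: [11, 105, 140, 6, 8, 101, 225]… (length divides ord_271(182)).
π_182 has 2 disjoint cycles with lengths [270, 1] on {0,…,270}.
2 cycles on 271: each ℓ→(−1)^(ℓ−1), product (−1)^269 = -1.
Check: (182/271) = -1 by Zolotarev.

-1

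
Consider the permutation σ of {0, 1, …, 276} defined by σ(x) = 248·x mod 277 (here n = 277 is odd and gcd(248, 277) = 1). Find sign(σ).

Trace 81: π^k(81) = [81, 144, 256, 55, 67, 273, 116] for k=0..6.
The orbit structure of x ↦ 248x mod 277: 5 orbits of sizes [69, 69, 69, 69, 1].
5 cycles on 277: each ℓ→(−1)^(ℓ−1), product (−1)^272 = +1.

+1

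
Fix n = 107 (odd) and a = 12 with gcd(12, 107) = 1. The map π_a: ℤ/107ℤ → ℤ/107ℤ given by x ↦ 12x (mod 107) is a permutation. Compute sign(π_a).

+1

Orbit of 90 under x↦12x: [90, 10, 13, 49, 53, 101, 35]… (length divides ord_107(12)).
π_12 has 3 disjoint cycles with lengths [53, 53, 1] on {0,…,106}.
n − c = 107 − 3 = 104; sign = (−1)^104 = +1.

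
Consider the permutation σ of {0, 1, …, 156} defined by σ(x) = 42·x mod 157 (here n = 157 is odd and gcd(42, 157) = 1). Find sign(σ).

+1

Orbit of 108 under x↦42x: [108, 140, 71, 156, 115, 120, 16]… (length divides ord_157(42)).
π_42 has 3 disjoint cycles with lengths [78, 78, 1] on {0,…,156}.
With 3 cycles on 157 points, sign = (−1)^{157−3} = +1.
The Jacobi symbol (42|157) = +1 (Zolotarev) agrees.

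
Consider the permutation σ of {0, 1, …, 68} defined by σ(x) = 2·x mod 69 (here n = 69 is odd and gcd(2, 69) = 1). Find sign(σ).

Trace 32: π^k(32) = [32, 64, 59, 49, 29, 58, 47] for k=0..6.
6 cycles of lengths [22, 22, 11, 11, 2, 1].
n − c = 69 − 6 = 63; sign = (−1)^63 = -1.
The Jacobi symbol (2|69) = -1 (Zolotarev) agrees.

-1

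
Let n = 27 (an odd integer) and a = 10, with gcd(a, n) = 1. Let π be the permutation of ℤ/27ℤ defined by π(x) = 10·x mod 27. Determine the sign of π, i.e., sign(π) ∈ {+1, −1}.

+1

Trace 1: π^k(1) = [1, 10, 19] for k=0..2.
Decompose π into cycles: lengths [3, 3, 3, 3, 3, 3, 1, 1, 1, 1, 1, 1, 1, 1, 1] (15 cycles, including the fixed point 0).
27 − 15 = 12 transpositions; sign(π) = (−1)^12 = +1.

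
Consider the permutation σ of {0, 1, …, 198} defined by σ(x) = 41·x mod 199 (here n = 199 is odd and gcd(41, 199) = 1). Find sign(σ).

Trace 56: π^k(56) = [56, 107, 9, 170, 5, 6, 47] for k=0..6.
2 cycles of lengths [198, 1].
Σ(ℓ_i−1) = 199−2 = 197; sign = (−1)^197 = -1.
The Jacobi symbol (41|199) = -1 (Zolotarev) agrees.

-1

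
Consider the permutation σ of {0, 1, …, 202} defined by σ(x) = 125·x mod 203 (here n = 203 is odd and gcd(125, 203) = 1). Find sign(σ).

Orbit of 1 under x↦125x: [1, 125, 197, 62, 36, 34, 190]… (length divides ord_203(125)).
π_125 has 18 disjoint cycles with lengths [14, 14, 14, 14, 14, 14, 14, 14, 14, 14, 14, 14, 14, 14, 2, 2, 2, 1] on {0,…,202}.
n − c = 203 − 18 = 185; sign = (−1)^185 = -1.

-1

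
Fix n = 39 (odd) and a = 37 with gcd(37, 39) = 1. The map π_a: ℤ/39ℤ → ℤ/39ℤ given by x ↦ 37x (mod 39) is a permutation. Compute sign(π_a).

Trace 25: π^k(25) = [25, 28, 22, 34, 10, 19, 1] for k=0..6.
π_37 has 6 disjoint cycles with lengths [12, 12, 12, 1, 1, 1] on {0,…,38}.
sign(π) = (−1)^{n − #cycles} = (−1)^{39−6} = (−1)^33 = -1.
Check: (37/39) = -1 by Zolotarev.

-1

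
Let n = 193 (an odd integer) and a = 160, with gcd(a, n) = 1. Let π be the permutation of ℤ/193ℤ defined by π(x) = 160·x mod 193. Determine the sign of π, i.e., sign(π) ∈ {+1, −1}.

-1

Orbit of 173 under x↦160x: [173, 81, 29, 8, 122, 27, 74]… (length divides ord_193(160)).
Decompose π into cycles: lengths [64, 64, 64, 1] (4 cycles, including the fixed point 0).
sign(π) = (−1)^{n − #cycles} = (−1)^{193−4} = (−1)^189 = -1.
Check: (160/193) = -1 by Zolotarev.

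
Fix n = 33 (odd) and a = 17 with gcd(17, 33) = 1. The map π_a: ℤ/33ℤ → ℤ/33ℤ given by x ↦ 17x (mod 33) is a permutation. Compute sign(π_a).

Start at x=17: 17 → 25 → 29 → 31 → 32 → 16 → 8 → … (one orbit).
Decompose π into cycles: lengths [10, 10, 10, 2, 1] (5 cycles, including the fixed point 0).
5 cycles on 33: each ℓ→(−1)^(ℓ−1), product (−1)^28 = +1.
Check: (17/33) = +1 by Zolotarev.

+1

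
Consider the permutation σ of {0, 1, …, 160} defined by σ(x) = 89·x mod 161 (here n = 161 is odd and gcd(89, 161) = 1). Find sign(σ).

+1

Start at x=93: 93 → 66 → 78 → 19 → 81 → 125 → 16 → … (one orbit).
Decompose π into cycles: lengths [66, 66, 22, 6, 1] (5 cycles, including the fixed point 0).
161 − 5 = 156 transpositions; sign(π) = (−1)^156 = +1.
Via Zolotarev, sign(π_{89}) = (89|161) = +1.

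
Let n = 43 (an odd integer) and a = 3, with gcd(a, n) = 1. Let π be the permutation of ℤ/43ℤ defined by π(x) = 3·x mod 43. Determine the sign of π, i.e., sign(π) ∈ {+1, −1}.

Start at x=12: 12 → 36 → 22 → 23 → 26 → 35 → 19 → … (one orbit).
Cycle type of π: 42 + 1; total 2 cycles.
Σ(ℓ_i−1) = 43−2 = 41; sign = (−1)^41 = -1.

-1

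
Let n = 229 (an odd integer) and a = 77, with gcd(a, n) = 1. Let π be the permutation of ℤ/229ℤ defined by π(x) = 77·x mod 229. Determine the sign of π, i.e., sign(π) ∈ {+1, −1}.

-1

Orbit of 213 under x↦77x: [213, 142, 171, 114, 76, 127, 161]… (length divides ord_229(77)).
The orbit structure of x ↦ 77x mod 229: 2 orbits of sizes [228, 1].
229 − 2 = 227 transpositions; sign(π) = (−1)^227 = -1.
Check: (77/229) = -1 by Zolotarev.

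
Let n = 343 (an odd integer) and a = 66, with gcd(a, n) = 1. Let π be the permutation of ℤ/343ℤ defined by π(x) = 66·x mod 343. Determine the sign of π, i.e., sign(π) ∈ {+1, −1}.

-1

Orbit of 276 under x↦66x: [276, 37, 41, 305, 236, 141, 45]… (length divides ord_343(66)).
Cycle type of π: 294 + 42 + 6 + 1; total 4 cycles.
Σ(ℓ_i−1) = 343−4 = 339; sign = (−1)^339 = -1.
The Jacobi symbol (66|343) = -1 (Zolotarev) agrees.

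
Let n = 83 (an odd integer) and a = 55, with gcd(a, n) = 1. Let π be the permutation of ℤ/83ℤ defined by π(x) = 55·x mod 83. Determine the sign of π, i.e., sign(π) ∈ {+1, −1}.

Trace 41: π^k(41) = [41, 14, 23, 20, 21, 76, 30] for k=0..6.
2 cycles of lengths [82, 1].
Σ(ℓ_i−1) = 83−2 = 81; sign = (−1)^81 = -1.
(55|83)_J = -1 (Zolotarev's lemma cross-check).

-1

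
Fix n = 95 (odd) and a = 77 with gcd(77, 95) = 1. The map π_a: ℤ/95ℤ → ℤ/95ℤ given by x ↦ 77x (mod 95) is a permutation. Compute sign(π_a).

-1

Trace 39: π^k(39) = [39, 58, 1, 77] for k=0..3.
Cycle type of π: 4×19 + 1×19; total 38 cycles.
38 cycles on 95: each ℓ→(−1)^(ℓ−1), product (−1)^57 = -1.
Via Zolotarev, sign(π_{77}) = (77|95) = -1.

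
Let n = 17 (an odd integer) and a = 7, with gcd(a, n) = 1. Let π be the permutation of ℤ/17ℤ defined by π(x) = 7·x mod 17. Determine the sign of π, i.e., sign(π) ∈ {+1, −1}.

Trace 3: π^k(3) = [3, 4, 11, 9, 12, 16, 10] for k=0..6.
Cycle lengths of π_7 on ℤ/17ℤ: [16, 1]; 2 cycles in total.
sign(π) = (−1)^{n − #cycles} = (−1)^{17−2} = (−1)^15 = -1.
Check: (7/17) = -1 by Zolotarev.

-1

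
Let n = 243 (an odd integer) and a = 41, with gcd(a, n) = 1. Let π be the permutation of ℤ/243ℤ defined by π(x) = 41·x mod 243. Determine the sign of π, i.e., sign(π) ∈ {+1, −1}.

-1

Start at x=170: 170 → 166 → 2 → 82 → 203 → 61 → 71 → … (one orbit).
Cycle lengths of π_41 on ℤ/243ℤ: [162, 54, 18, 6, 2, 1]; 6 cycles in total.
With 6 cycles on 243 points, sign = (−1)^{243−6} = -1.
The Jacobi symbol (41|243) = -1 (Zolotarev) agrees.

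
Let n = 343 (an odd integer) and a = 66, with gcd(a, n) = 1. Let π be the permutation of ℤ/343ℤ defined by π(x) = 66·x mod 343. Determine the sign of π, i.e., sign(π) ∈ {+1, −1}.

Start at x=267: 267 → 129 → 282 → 90 → 109 → 334 → 92 → … (one orbit).
Decompose π into cycles: lengths [294, 42, 6, 1] (4 cycles, including the fixed point 0).
4 cycles on 343: each ℓ→(−1)^(ℓ−1), product (−1)^339 = -1.
Zolotarev: (66|343) = -1, matching the cycle-count sign.

-1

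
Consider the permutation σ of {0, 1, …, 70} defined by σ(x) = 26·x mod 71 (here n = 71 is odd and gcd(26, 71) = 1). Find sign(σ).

Start at x=30: 30 → 70 → 45 → 34 → 32 → 51 → 48 → … (one orbit).
π_26 has 6 disjoint cycles with lengths [14, 14, 14, 14, 14, 1] on {0,…,70}.
sign(π) = (−1)^{n − #cycles} = (−1)^{71−6} = (−1)^65 = -1.

-1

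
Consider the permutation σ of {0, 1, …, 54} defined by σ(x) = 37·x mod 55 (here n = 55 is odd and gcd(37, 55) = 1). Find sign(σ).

Trace 53: π^k(53) = [53, 36, 12, 4, 38, 31, 47] for k=0..6.
Cycle lengths of π_37 on ℤ/55ℤ: [20, 20, 5, 5, 4, 1]; 6 cycles in total.
sign(π) = (−1)^{n − #cycles} = (−1)^{55−6} = (−1)^49 = -1.
(37|55)_J = -1 (Zolotarev's lemma cross-check).

-1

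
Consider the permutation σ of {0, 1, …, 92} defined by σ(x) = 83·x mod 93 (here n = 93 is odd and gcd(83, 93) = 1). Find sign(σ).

Trace 70: π^k(70) = [70, 44, 25, 29, 82, 17, 16] for k=0..6.
Cycle lengths of π_83 on ℤ/93ℤ: [30, 30, 30, 2, 1]; 5 cycles in total.
Σ(ℓ_i−1) = 93−5 = 88; sign = (−1)^88 = +1.
Via Zolotarev, sign(π_{83}) = (83|93) = +1.

+1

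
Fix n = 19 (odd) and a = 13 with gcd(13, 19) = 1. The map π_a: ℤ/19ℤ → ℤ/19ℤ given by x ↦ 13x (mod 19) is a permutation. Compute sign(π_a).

-1

Orbit of 10 under x↦13x: [10, 16, 18, 6, 2, 7, 15]… (length divides ord_19(13)).
The orbit structure of x ↦ 13x mod 19: 2 orbits of sizes [18, 1].
Σ(ℓ_i−1) = 19−2 = 17; sign = (−1)^17 = -1.
Check: (13/19) = -1 by Zolotarev.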